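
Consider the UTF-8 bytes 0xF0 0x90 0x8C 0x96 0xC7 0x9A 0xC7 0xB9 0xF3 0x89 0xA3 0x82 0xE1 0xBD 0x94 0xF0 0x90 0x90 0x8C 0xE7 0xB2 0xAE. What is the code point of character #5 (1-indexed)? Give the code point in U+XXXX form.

Offset 0: leading byte 0xF0 = 11110000 → 4-byte char #1 = F0 90 8C 96.
Offset 4: leading byte 0xC7 = 11000111 → 2-byte char #2 = C7 9A.
Offset 6: leading byte 0xC7 = 11000111 → 2-byte char #3 = C7 B9.
Offset 8: leading byte 0xF3 = 11110011 → 4-byte char #4 = F3 89 A3 82.
Offset 12: leading byte 0xE1 = 11100001 → 3-byte char #5 = E1 BD 94.
Leading byte 0xE1 = 11100001 matches 1110xxxx → 3-byte sequence.
Byte 1: 0xE1 = 11100001, payload 0001 (4 bits).
Byte 2: 0xBD = 10111101 (10xxxxxx ✓), payload 111101.
Byte 3: 0x94 = 10010100 (10xxxxxx ✓), payload 010100.
Concatenate: 0001111101010100 = 0x1F54 (16 bits → U+1F54).

U+1F54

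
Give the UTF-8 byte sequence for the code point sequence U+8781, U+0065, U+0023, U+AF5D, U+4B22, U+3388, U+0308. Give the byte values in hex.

E8 9E 81 65 23 EA BD 9D E4 AC A2 E3 8E 88 CC 88

U+8781: 3-byte form → E8 9E 81.
U+0065: 1-byte form → 65.
U+0023: 1-byte form → 23.
U+AF5D: 3-byte form → EA BD 9D.
U+4B22: 3-byte form → E4 AC A2.
U+3388: 3-byte form → E3 8E 88.
U+0308: 2-byte form → CC 88.
Concatenated (16 bytes): E8 9E 81 65 23 EA BD 9D E4 AC A2 E3 8E 88 CC 88.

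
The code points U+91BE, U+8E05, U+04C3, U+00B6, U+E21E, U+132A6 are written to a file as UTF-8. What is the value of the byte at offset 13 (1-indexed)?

0x9E

1-indexed offset 13 is 0-indexed offset 12.
U+91BE → 3-byte form E9 86 BE at offsets 0–2.
U+8E05 → 3-byte form E8 B8 85 at offsets 3–5.
U+04C3 → 2-byte form D3 83 at offsets 6–7.
U+00B6 → 2-byte form C2 B6 at offsets 8–9.
U+E21E → 3-byte form EE 88 9E at offsets 10–12.
Offset 12 falls in char 5's range; it's byte 3 of EE 88 9E = 0x9E.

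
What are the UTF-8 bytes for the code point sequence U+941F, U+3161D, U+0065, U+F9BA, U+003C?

U+941F: 3-byte form → E9 90 9F.
U+3161D: 4-byte form → F0 B1 98 9D.
U+0065: 1-byte form → 65.
U+F9BA: 3-byte form → EF A6 BA.
U+003C: 1-byte form → 3C.
Concatenated (12 bytes): E9 90 9F F0 B1 98 9D 65 EF A6 BA 3C.

E9 90 9F F0 B1 98 9D 65 EF A6 BA 3C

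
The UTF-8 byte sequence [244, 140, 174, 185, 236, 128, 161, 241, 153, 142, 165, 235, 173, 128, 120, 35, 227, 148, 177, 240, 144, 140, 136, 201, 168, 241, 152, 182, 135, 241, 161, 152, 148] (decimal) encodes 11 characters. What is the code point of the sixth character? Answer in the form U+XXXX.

Offset 0: leading byte 0xF4 = 11110100 → 4-byte char #1 = F4 8C AE B9.
Offset 4: leading byte 0xEC = 11101100 → 3-byte char #2 = EC 80 A1.
Offset 7: leading byte 0xF1 = 11110001 → 4-byte char #3 = F1 99 8E A5.
Offset 11: leading byte 0xEB = 11101011 → 3-byte char #4 = EB AD 80.
Offset 14: leading byte 0x78 = 01111000 → 1-byte char #5 = 78.
Offset 15: leading byte 0x23 = 00100011 → 1-byte char #6 = 23.
Leading byte 0x23 = 00100011 matches 0xxxxxxx → 1-byte sequence.
Byte 1: 0x23 = 00100011, payload 0100011 (7 bits).
Concatenate: 0100011 = 0x23 (7 bits → U+0023).

U+0023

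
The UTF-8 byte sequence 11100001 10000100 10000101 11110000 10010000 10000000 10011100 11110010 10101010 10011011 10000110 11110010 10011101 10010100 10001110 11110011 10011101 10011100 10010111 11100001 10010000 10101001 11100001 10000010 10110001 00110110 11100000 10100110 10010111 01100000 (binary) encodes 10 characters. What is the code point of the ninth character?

U+0997

Offset 0: leading byte 0xE1 = 11100001 → 3-byte char #1 = E1 84 85.
Offset 3: leading byte 0xF0 = 11110000 → 4-byte char #2 = F0 90 80 9C.
Offset 7: leading byte 0xF2 = 11110010 → 4-byte char #3 = F2 AA 9B 86.
Offset 11: leading byte 0xF2 = 11110010 → 4-byte char #4 = F2 9D 94 8E.
Offset 15: leading byte 0xF3 = 11110011 → 4-byte char #5 = F3 9D 9C 97.
Offset 19: leading byte 0xE1 = 11100001 → 3-byte char #6 = E1 90 A9.
Offset 22: leading byte 0xE1 = 11100001 → 3-byte char #7 = E1 82 B1.
Offset 25: leading byte 0x36 = 00110110 → 1-byte char #8 = 36.
Offset 26: leading byte 0xE0 = 11100000 → 3-byte char #9 = E0 A6 97.
Leading byte 0xE0 = 11100000 matches 1110xxxx → 3-byte sequence.
Byte 1: 0xE0 = 11100000, payload 0000 (4 bits).
Byte 2: 0xA6 = 10100110 (10xxxxxx ✓), payload 100110.
Byte 3: 0x97 = 10010111 (10xxxxxx ✓), payload 010111.
Concatenate: 0000100110010111 = 0x997 (16 bits → U+0997).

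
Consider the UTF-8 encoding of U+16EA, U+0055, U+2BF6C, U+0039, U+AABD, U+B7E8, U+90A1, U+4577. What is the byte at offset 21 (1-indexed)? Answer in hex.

1-indexed offset 21 is 0-indexed offset 20.
U+16EA → 3-byte form E1 9B AA at offsets 0–2.
U+0055 → 1-byte form 55 at offsets 3–3.
U+2BF6C → 4-byte form F0 AB BD AC at offsets 4–7.
U+0039 → 1-byte form 39 at offsets 8–8.
U+AABD → 3-byte form EA AA BD at offsets 9–11.
U+B7E8 → 3-byte form EB 9F A8 at offsets 12–14.
U+90A1 → 3-byte form E9 82 A1 at offsets 15–17.
U+4577 → 3-byte form E4 95 B7 at offsets 18–20.
Offset 20 falls in char 8's range; it's byte 3 of E4 95 B7 = 0xB7.

0xB7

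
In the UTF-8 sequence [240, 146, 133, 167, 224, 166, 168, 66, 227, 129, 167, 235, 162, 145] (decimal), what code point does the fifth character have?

U+B891

Offset 0: leading byte 0xF0 = 11110000 → 4-byte char #1 = F0 92 85 A7.
Offset 4: leading byte 0xE0 = 11100000 → 3-byte char #2 = E0 A6 A8.
Offset 7: leading byte 0x42 = 01000010 → 1-byte char #3 = 42.
Offset 8: leading byte 0xE3 = 11100011 → 3-byte char #4 = E3 81 A7.
Offset 11: leading byte 0xEB = 11101011 → 3-byte char #5 = EB A2 91.
Leading byte 0xEB = 11101011 matches 1110xxxx → 3-byte sequence.
Byte 1: 0xEB = 11101011, payload 1011 (4 bits).
Byte 2: 0xA2 = 10100010 (10xxxxxx ✓), payload 100010.
Byte 3: 0x91 = 10010001 (10xxxxxx ✓), payload 010001.
Concatenate: 1011100010010001 = 0xB891 (16 bits → U+B891).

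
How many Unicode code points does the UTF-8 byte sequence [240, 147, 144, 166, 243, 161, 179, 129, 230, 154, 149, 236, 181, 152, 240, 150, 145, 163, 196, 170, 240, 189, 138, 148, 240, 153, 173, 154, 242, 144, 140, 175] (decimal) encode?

9

Byte at offset 0: 0xF0 = 11110000 → 4-byte char (#1). Advance 4.
Byte at offset 4: 0xF3 = 11110011 → 4-byte char (#2). Advance 4.
Byte at offset 8: 0xE6 = 11100110 → 3-byte char (#3). Advance 3.
Byte at offset 11: 0xEC = 11101100 → 3-byte char (#4). Advance 3.
Byte at offset 14: 0xF0 = 11110000 → 4-byte char (#5). Advance 4.
Byte at offset 18: 0xC4 = 11000100 → 2-byte char (#6). Advance 2.
Byte at offset 20: 0xF0 = 11110000 → 4-byte char (#7). Advance 4.
Byte at offset 24: 0xF0 = 11110000 → 4-byte char (#8). Advance 4.
Byte at offset 28: 0xF2 = 11110010 → 4-byte char (#9). Advance 4.
Reached end at offset 32 after 9 code points.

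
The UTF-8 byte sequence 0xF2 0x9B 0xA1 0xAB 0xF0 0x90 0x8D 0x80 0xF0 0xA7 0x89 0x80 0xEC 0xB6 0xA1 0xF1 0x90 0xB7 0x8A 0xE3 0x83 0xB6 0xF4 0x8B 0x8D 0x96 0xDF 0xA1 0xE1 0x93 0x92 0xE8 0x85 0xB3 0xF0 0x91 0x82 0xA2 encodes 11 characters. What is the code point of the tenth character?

Offset 0: leading byte 0xF2 = 11110010 → 4-byte char #1 = F2 9B A1 AB.
Offset 4: leading byte 0xF0 = 11110000 → 4-byte char #2 = F0 90 8D 80.
Offset 8: leading byte 0xF0 = 11110000 → 4-byte char #3 = F0 A7 89 80.
Offset 12: leading byte 0xEC = 11101100 → 3-byte char #4 = EC B6 A1.
Offset 15: leading byte 0xF1 = 11110001 → 4-byte char #5 = F1 90 B7 8A.
Offset 19: leading byte 0xE3 = 11100011 → 3-byte char #6 = E3 83 B6.
Offset 22: leading byte 0xF4 = 11110100 → 4-byte char #7 = F4 8B 8D 96.
Offset 26: leading byte 0xDF = 11011111 → 2-byte char #8 = DF A1.
Offset 28: leading byte 0xE1 = 11100001 → 3-byte char #9 = E1 93 92.
Offset 31: leading byte 0xE8 = 11101000 → 3-byte char #10 = E8 85 B3.
Leading byte 0xE8 = 11101000 matches 1110xxxx → 3-byte sequence.
Byte 1: 0xE8 = 11101000, payload 1000 (4 bits).
Byte 2: 0x85 = 10000101 (10xxxxxx ✓), payload 000101.
Byte 3: 0xB3 = 10110011 (10xxxxxx ✓), payload 110011.
Concatenate: 1000000101110011 = 0x8173 (16 bits → U+8173).

U+8173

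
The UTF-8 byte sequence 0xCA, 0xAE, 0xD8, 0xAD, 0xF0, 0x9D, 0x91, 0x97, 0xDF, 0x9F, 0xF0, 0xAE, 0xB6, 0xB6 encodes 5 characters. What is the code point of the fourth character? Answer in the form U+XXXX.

U+07DF

Offset 0: leading byte 0xCA = 11001010 → 2-byte char #1 = CA AE.
Offset 2: leading byte 0xD8 = 11011000 → 2-byte char #2 = D8 AD.
Offset 4: leading byte 0xF0 = 11110000 → 4-byte char #3 = F0 9D 91 97.
Offset 8: leading byte 0xDF = 11011111 → 2-byte char #4 = DF 9F.
Leading byte 0xDF = 11011111 matches 110xxxxx → 2-byte sequence.
Byte 1: 0xDF = 11011111, payload 11111 (5 bits).
Byte 2: 0x9F = 10011111 (10xxxxxx ✓), payload 011111.
Concatenate: 11111011111 = 0x7DF (11 bits → U+07DF).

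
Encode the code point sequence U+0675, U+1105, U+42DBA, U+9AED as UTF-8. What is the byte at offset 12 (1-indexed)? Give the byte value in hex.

0xAD

1-indexed offset 12 is 0-indexed offset 11.
U+0675 → 2-byte form D9 B5 at offsets 0–1.
U+1105 → 3-byte form E1 84 85 at offsets 2–4.
U+42DBA → 4-byte form F1 82 B6 BA at offsets 5–8.
U+9AED → 3-byte form E9 AB AD at offsets 9–11.
Offset 11 falls in char 4's range; it's byte 3 of E9 AB AD = 0xAD.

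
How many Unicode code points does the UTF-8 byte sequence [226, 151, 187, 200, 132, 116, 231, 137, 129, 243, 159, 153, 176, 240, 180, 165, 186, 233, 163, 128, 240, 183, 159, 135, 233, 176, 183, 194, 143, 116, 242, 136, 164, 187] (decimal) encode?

Byte at offset 0: 0xE2 = 11100010 → 3-byte char (#1). Advance 3.
Byte at offset 3: 0xC8 = 11001000 → 2-byte char (#2). Advance 2.
Byte at offset 5: 0x74 = 01110100 → 1-byte char (#3). Advance 1.
Byte at offset 6: 0xE7 = 11100111 → 3-byte char (#4). Advance 3.
Byte at offset 9: 0xF3 = 11110011 → 4-byte char (#5). Advance 4.
Byte at offset 13: 0xF0 = 11110000 → 4-byte char (#6). Advance 4.
Byte at offset 17: 0xE9 = 11101001 → 3-byte char (#7). Advance 3.
Byte at offset 20: 0xF0 = 11110000 → 4-byte char (#8). Advance 4.
Byte at offset 24: 0xE9 = 11101001 → 3-byte char (#9). Advance 3.
Byte at offset 27: 0xC2 = 11000010 → 2-byte char (#10). Advance 2.
Byte at offset 29: 0x74 = 01110100 → 1-byte char (#11). Advance 1.
Byte at offset 30: 0xF2 = 11110010 → 4-byte char (#12). Advance 4.
Reached end at offset 34 after 12 code points.

12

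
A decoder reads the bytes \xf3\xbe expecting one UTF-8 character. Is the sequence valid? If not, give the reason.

invalid (sequence truncated)

Leading byte 0xF3 = 11110011 → 4-byte form, but only 2 bytes are present.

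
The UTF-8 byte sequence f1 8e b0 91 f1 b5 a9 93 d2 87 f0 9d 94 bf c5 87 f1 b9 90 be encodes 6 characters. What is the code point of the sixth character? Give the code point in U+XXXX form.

U+7943E

Offset 0: leading byte 0xF1 = 11110001 → 4-byte char #1 = F1 8E B0 91.
Offset 4: leading byte 0xF1 = 11110001 → 4-byte char #2 = F1 B5 A9 93.
Offset 8: leading byte 0xD2 = 11010010 → 2-byte char #3 = D2 87.
Offset 10: leading byte 0xF0 = 11110000 → 4-byte char #4 = F0 9D 94 BF.
Offset 14: leading byte 0xC5 = 11000101 → 2-byte char #5 = C5 87.
Offset 16: leading byte 0xF1 = 11110001 → 4-byte char #6 = F1 B9 90 BE.
Leading byte 0xF1 = 11110001 matches 11110xxx → 4-byte sequence.
Byte 1: 0xF1 = 11110001, payload 001 (3 bits).
Byte 2: 0xB9 = 10111001 (10xxxxxx ✓), payload 111001.
Byte 3: 0x90 = 10010000 (10xxxxxx ✓), payload 010000.
Byte 4: 0xBE = 10111110 (10xxxxxx ✓), payload 111110.
Concatenate: 001111001010000111110 = 0x7943E (21 bits → U+7943E).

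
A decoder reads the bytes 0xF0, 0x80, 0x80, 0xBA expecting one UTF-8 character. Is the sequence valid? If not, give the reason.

Leading byte 0xF0 = 11110000 → 4-byte form.
Continuation bytes all match 10xxxxxx. Payload decodes to 0x3A.
But 0x3A < 0x10000, the minimum for a 4-byte sequence — this is an overlong encoding.

invalid (overlong encoding)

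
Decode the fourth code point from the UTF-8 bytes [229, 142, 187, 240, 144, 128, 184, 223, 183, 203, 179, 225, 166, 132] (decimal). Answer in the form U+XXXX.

Offset 0: leading byte 0xE5 = 11100101 → 3-byte char #1 = E5 8E BB.
Offset 3: leading byte 0xF0 = 11110000 → 4-byte char #2 = F0 90 80 B8.
Offset 7: leading byte 0xDF = 11011111 → 2-byte char #3 = DF B7.
Offset 9: leading byte 0xCB = 11001011 → 2-byte char #4 = CB B3.
Leading byte 0xCB = 11001011 matches 110xxxxx → 2-byte sequence.
Byte 1: 0xCB = 11001011, payload 01011 (5 bits).
Byte 2: 0xB3 = 10110011 (10xxxxxx ✓), payload 110011.
Concatenate: 01011110011 = 0x2F3 (11 bits → U+02F3).

U+02F3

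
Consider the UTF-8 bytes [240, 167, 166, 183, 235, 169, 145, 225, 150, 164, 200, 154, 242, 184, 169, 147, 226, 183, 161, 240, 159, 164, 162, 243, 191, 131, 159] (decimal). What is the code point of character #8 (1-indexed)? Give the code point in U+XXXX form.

U+FF0DF

Offset 0: leading byte 0xF0 = 11110000 → 4-byte char #1 = F0 A7 A6 B7.
Offset 4: leading byte 0xEB = 11101011 → 3-byte char #2 = EB A9 91.
Offset 7: leading byte 0xE1 = 11100001 → 3-byte char #3 = E1 96 A4.
Offset 10: leading byte 0xC8 = 11001000 → 2-byte char #4 = C8 9A.
Offset 12: leading byte 0xF2 = 11110010 → 4-byte char #5 = F2 B8 A9 93.
Offset 16: leading byte 0xE2 = 11100010 → 3-byte char #6 = E2 B7 A1.
Offset 19: leading byte 0xF0 = 11110000 → 4-byte char #7 = F0 9F A4 A2.
Offset 23: leading byte 0xF3 = 11110011 → 4-byte char #8 = F3 BF 83 9F.
Leading byte 0xF3 = 11110011 matches 11110xxx → 4-byte sequence.
Byte 1: 0xF3 = 11110011, payload 011 (3 bits).
Byte 2: 0xBF = 10111111 (10xxxxxx ✓), payload 111111.
Byte 3: 0x83 = 10000011 (10xxxxxx ✓), payload 000011.
Byte 4: 0x9F = 10011111 (10xxxxxx ✓), payload 011111.
Concatenate: 011111111000011011111 = 0xFF0DF (21 bits → U+FF0DF).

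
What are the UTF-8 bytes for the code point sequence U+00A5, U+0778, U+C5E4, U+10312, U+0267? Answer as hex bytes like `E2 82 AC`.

C2 A5 DD B8 EC 97 A4 F0 90 8C 92 C9 A7

U+00A5: 2-byte form → C2 A5.
U+0778: 2-byte form → DD B8.
U+C5E4: 3-byte form → EC 97 A4.
U+10312: 4-byte form → F0 90 8C 92.
U+0267: 2-byte form → C9 A7.
Concatenated (13 bytes): C2 A5 DD B8 EC 97 A4 F0 90 8C 92 C9 A7.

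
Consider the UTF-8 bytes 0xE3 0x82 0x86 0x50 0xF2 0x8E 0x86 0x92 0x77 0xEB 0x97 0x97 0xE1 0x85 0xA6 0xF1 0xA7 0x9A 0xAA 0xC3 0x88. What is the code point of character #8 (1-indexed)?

Offset 0: leading byte 0xE3 = 11100011 → 3-byte char #1 = E3 82 86.
Offset 3: leading byte 0x50 = 01010000 → 1-byte char #2 = 50.
Offset 4: leading byte 0xF2 = 11110010 → 4-byte char #3 = F2 8E 86 92.
Offset 8: leading byte 0x77 = 01110111 → 1-byte char #4 = 77.
Offset 9: leading byte 0xEB = 11101011 → 3-byte char #5 = EB 97 97.
Offset 12: leading byte 0xE1 = 11100001 → 3-byte char #6 = E1 85 A6.
Offset 15: leading byte 0xF1 = 11110001 → 4-byte char #7 = F1 A7 9A AA.
Offset 19: leading byte 0xC3 = 11000011 → 2-byte char #8 = C3 88.
Leading byte 0xC3 = 11000011 matches 110xxxxx → 2-byte sequence.
Byte 1: 0xC3 = 11000011, payload 00011 (5 bits).
Byte 2: 0x88 = 10001000 (10xxxxxx ✓), payload 001000.
Concatenate: 00011001000 = 0xC8 (11 bits → U+00C8).

U+00C8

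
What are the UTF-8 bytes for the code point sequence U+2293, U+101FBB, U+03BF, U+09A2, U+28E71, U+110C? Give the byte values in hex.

E2 8A 93 F4 81 BE BB CE BF E0 A6 A2 F0 A8 B9 B1 E1 84 8C

U+2293: 3-byte form → E2 8A 93.
U+101FBB: 4-byte form → F4 81 BE BB.
U+03BF: 2-byte form → CE BF.
U+09A2: 3-byte form → E0 A6 A2.
U+28E71: 4-byte form → F0 A8 B9 B1.
U+110C: 3-byte form → E1 84 8C.
Concatenated (19 bytes): E2 8A 93 F4 81 BE BB CE BF E0 A6 A2 F0 A8 B9 B1 E1 84 8C.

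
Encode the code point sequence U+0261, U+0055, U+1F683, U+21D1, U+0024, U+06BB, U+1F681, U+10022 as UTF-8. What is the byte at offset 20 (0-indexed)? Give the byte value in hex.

0xA2

U+0261 → 2-byte form C9 A1 at offsets 0–1.
U+0055 → 1-byte form 55 at offsets 2–2.
U+1F683 → 4-byte form F0 9F 9A 83 at offsets 3–6.
U+21D1 → 3-byte form E2 87 91 at offsets 7–9.
U+0024 → 1-byte form 24 at offsets 10–10.
U+06BB → 2-byte form DA BB at offsets 11–12.
U+1F681 → 4-byte form F0 9F 9A 81 at offsets 13–16.
U+10022 → 4-byte form F0 90 80 A2 at offsets 17–20.
Offset 20 falls in char 8's range; it's byte 4 of F0 90 80 A2 = 0xA2.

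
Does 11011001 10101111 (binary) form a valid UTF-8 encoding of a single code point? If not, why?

Leading byte 0xD9 = 11011001 → 2-byte form.
Continuation bytes 0xAF=10101111 all match 10xxxxxx.
Decoded value 0x66F is ≥ 0x80 (shortest form) and not a surrogate.

valid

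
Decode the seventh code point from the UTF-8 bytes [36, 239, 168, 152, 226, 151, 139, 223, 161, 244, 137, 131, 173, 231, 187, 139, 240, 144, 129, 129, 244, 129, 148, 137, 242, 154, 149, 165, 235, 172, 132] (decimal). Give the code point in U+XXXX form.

U+10041

Offset 0: leading byte 0x24 = 00100100 → 1-byte char #1 = 24.
Offset 1: leading byte 0xEF = 11101111 → 3-byte char #2 = EF A8 98.
Offset 4: leading byte 0xE2 = 11100010 → 3-byte char #3 = E2 97 8B.
Offset 7: leading byte 0xDF = 11011111 → 2-byte char #4 = DF A1.
Offset 9: leading byte 0xF4 = 11110100 → 4-byte char #5 = F4 89 83 AD.
Offset 13: leading byte 0xE7 = 11100111 → 3-byte char #6 = E7 BB 8B.
Offset 16: leading byte 0xF0 = 11110000 → 4-byte char #7 = F0 90 81 81.
Leading byte 0xF0 = 11110000 matches 11110xxx → 4-byte sequence.
Byte 1: 0xF0 = 11110000, payload 000 (3 bits).
Byte 2: 0x90 = 10010000 (10xxxxxx ✓), payload 010000.
Byte 3: 0x81 = 10000001 (10xxxxxx ✓), payload 000001.
Byte 4: 0x81 = 10000001 (10xxxxxx ✓), payload 000001.
Concatenate: 000010000000001000001 = 0x10041 (21 bits → U+10041).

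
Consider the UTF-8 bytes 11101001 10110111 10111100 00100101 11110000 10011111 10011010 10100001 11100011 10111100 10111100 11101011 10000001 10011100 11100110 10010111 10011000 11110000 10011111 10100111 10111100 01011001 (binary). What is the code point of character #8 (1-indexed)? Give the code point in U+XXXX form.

U+0059

Offset 0: leading byte 0xE9 = 11101001 → 3-byte char #1 = E9 B7 BC.
Offset 3: leading byte 0x25 = 00100101 → 1-byte char #2 = 25.
Offset 4: leading byte 0xF0 = 11110000 → 4-byte char #3 = F0 9F 9A A1.
Offset 8: leading byte 0xE3 = 11100011 → 3-byte char #4 = E3 BC BC.
Offset 11: leading byte 0xEB = 11101011 → 3-byte char #5 = EB 81 9C.
Offset 14: leading byte 0xE6 = 11100110 → 3-byte char #6 = E6 97 98.
Offset 17: leading byte 0xF0 = 11110000 → 4-byte char #7 = F0 9F A7 BC.
Offset 21: leading byte 0x59 = 01011001 → 1-byte char #8 = 59.
Leading byte 0x59 = 01011001 matches 0xxxxxxx → 1-byte sequence.
Byte 1: 0x59 = 01011001, payload 1011001 (7 bits).
Concatenate: 1011001 = 0x59 (7 bits → U+0059).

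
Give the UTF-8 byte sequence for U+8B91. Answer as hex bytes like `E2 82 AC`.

U+8B91 = 0x8B91 = 35729 decimal. In range U+0800–U+FFFF → 3-byte form: 1110xxxx 10xxxxxx 10xxxxxx.
Binary (16 bits): 1000101110010001.
Split 4+6+6: 1000 | 101110 | 010001.
Byte 1: 11101000 = 0xE8.
Byte 2: 10101110 = 0xAE.
Byte 3: 10010001 = 0x91.

E8 AE 91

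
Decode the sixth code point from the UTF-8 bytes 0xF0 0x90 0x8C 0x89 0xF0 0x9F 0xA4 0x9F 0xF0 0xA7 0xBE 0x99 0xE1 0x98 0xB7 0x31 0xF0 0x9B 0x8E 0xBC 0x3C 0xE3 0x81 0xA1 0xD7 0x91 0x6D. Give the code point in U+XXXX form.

Offset 0: leading byte 0xF0 = 11110000 → 4-byte char #1 = F0 90 8C 89.
Offset 4: leading byte 0xF0 = 11110000 → 4-byte char #2 = F0 9F A4 9F.
Offset 8: leading byte 0xF0 = 11110000 → 4-byte char #3 = F0 A7 BE 99.
Offset 12: leading byte 0xE1 = 11100001 → 3-byte char #4 = E1 98 B7.
Offset 15: leading byte 0x31 = 00110001 → 1-byte char #5 = 31.
Offset 16: leading byte 0xF0 = 11110000 → 4-byte char #6 = F0 9B 8E BC.
Leading byte 0xF0 = 11110000 matches 11110xxx → 4-byte sequence.
Byte 1: 0xF0 = 11110000, payload 000 (3 bits).
Byte 2: 0x9B = 10011011 (10xxxxxx ✓), payload 011011.
Byte 3: 0x8E = 10001110 (10xxxxxx ✓), payload 001110.
Byte 4: 0xBC = 10111100 (10xxxxxx ✓), payload 111100.
Concatenate: 000011011001110111100 = 0x1B3BC (21 bits → U+1B3BC).

U+1B3BC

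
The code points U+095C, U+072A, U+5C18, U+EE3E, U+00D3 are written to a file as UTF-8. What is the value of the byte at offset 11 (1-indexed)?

1-indexed offset 11 is 0-indexed offset 10.
U+095C → 3-byte form E0 A5 9C at offsets 0–2.
U+072A → 2-byte form DC AA at offsets 3–4.
U+5C18 → 3-byte form E5 B0 98 at offsets 5–7.
U+EE3E → 3-byte form EE B8 BE at offsets 8–10.
Offset 10 falls in char 4's range; it's byte 3 of EE B8 BE = 0xBE.

0xBE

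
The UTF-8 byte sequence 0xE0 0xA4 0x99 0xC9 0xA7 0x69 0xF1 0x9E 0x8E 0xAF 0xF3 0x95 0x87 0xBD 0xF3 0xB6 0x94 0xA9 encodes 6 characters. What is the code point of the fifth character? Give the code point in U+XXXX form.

U+D51FD

Offset 0: leading byte 0xE0 = 11100000 → 3-byte char #1 = E0 A4 99.
Offset 3: leading byte 0xC9 = 11001001 → 2-byte char #2 = C9 A7.
Offset 5: leading byte 0x69 = 01101001 → 1-byte char #3 = 69.
Offset 6: leading byte 0xF1 = 11110001 → 4-byte char #4 = F1 9E 8E AF.
Offset 10: leading byte 0xF3 = 11110011 → 4-byte char #5 = F3 95 87 BD.
Leading byte 0xF3 = 11110011 matches 11110xxx → 4-byte sequence.
Byte 1: 0xF3 = 11110011, payload 011 (3 bits).
Byte 2: 0x95 = 10010101 (10xxxxxx ✓), payload 010101.
Byte 3: 0x87 = 10000111 (10xxxxxx ✓), payload 000111.
Byte 4: 0xBD = 10111101 (10xxxxxx ✓), payload 111101.
Concatenate: 011010101000111111101 = 0xD51FD (21 bits → U+D51FD).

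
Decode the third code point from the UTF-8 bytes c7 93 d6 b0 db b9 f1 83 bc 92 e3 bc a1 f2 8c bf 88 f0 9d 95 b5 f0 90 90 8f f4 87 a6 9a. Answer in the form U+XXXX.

U+06F9

Offset 0: leading byte 0xC7 = 11000111 → 2-byte char #1 = C7 93.
Offset 2: leading byte 0xD6 = 11010110 → 2-byte char #2 = D6 B0.
Offset 4: leading byte 0xDB = 11011011 → 2-byte char #3 = DB B9.
Leading byte 0xDB = 11011011 matches 110xxxxx → 2-byte sequence.
Byte 1: 0xDB = 11011011, payload 11011 (5 bits).
Byte 2: 0xB9 = 10111001 (10xxxxxx ✓), payload 111001.
Concatenate: 11011111001 = 0x6F9 (11 bits → U+06F9).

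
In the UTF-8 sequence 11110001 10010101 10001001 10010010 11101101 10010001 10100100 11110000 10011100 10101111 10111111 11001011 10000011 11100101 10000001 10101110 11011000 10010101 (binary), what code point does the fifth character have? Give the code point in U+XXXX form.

Offset 0: leading byte 0xF1 = 11110001 → 4-byte char #1 = F1 95 89 92.
Offset 4: leading byte 0xED = 11101101 → 3-byte char #2 = ED 91 A4.
Offset 7: leading byte 0xF0 = 11110000 → 4-byte char #3 = F0 9C AF BF.
Offset 11: leading byte 0xCB = 11001011 → 2-byte char #4 = CB 83.
Offset 13: leading byte 0xE5 = 11100101 → 3-byte char #5 = E5 81 AE.
Leading byte 0xE5 = 11100101 matches 1110xxxx → 3-byte sequence.
Byte 1: 0xE5 = 11100101, payload 0101 (4 bits).
Byte 2: 0x81 = 10000001 (10xxxxxx ✓), payload 000001.
Byte 3: 0xAE = 10101110 (10xxxxxx ✓), payload 101110.
Concatenate: 0101000001101110 = 0x506E (16 bits → U+506E).

U+506E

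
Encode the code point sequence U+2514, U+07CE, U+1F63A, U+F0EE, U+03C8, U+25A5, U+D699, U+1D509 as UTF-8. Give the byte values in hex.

U+2514: 3-byte form → E2 94 94.
U+07CE: 2-byte form → DF 8E.
U+1F63A: 4-byte form → F0 9F 98 BA.
U+F0EE: 3-byte form → EF 83 AE.
U+03C8: 2-byte form → CF 88.
U+25A5: 3-byte form → E2 96 A5.
U+D699: 3-byte form → ED 9A 99.
U+1D509: 4-byte form → F0 9D 94 89.
Concatenated (24 bytes): E2 94 94 DF 8E F0 9F 98 BA EF 83 AE CF 88 E2 96 A5 ED 9A 99 F0 9D 94 89.

E2 94 94 DF 8E F0 9F 98 BA EF 83 AE CF 88 E2 96 A5 ED 9A 99 F0 9D 94 89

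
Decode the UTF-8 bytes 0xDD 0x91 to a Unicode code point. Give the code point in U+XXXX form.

U+0751

Leading byte 0xDD = 11011101 matches 110xxxxx → 2-byte sequence.
Byte 1: 0xDD = 11011101, payload 11101 (5 bits).
Byte 2: 0x91 = 10010001 (10xxxxxx ✓), payload 010001.
Concatenate: 11101010001 = 0x751 (11 bits → U+0751).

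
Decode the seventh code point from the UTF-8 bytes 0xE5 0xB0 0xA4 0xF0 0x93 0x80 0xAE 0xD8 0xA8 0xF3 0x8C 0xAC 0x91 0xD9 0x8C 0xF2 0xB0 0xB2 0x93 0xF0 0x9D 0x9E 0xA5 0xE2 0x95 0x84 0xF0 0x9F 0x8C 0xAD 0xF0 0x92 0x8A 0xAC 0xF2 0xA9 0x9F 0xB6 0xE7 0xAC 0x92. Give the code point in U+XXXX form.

U+1D7A5

Offset 0: leading byte 0xE5 = 11100101 → 3-byte char #1 = E5 B0 A4.
Offset 3: leading byte 0xF0 = 11110000 → 4-byte char #2 = F0 93 80 AE.
Offset 7: leading byte 0xD8 = 11011000 → 2-byte char #3 = D8 A8.
Offset 9: leading byte 0xF3 = 11110011 → 4-byte char #4 = F3 8C AC 91.
Offset 13: leading byte 0xD9 = 11011001 → 2-byte char #5 = D9 8C.
Offset 15: leading byte 0xF2 = 11110010 → 4-byte char #6 = F2 B0 B2 93.
Offset 19: leading byte 0xF0 = 11110000 → 4-byte char #7 = F0 9D 9E A5.
Leading byte 0xF0 = 11110000 matches 11110xxx → 4-byte sequence.
Byte 1: 0xF0 = 11110000, payload 000 (3 bits).
Byte 2: 0x9D = 10011101 (10xxxxxx ✓), payload 011101.
Byte 3: 0x9E = 10011110 (10xxxxxx ✓), payload 011110.
Byte 4: 0xA5 = 10100101 (10xxxxxx ✓), payload 100101.
Concatenate: 000011101011110100101 = 0x1D7A5 (21 bits → U+1D7A5).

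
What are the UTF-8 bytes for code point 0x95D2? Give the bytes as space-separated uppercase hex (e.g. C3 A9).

E9 97 92

U+95D2 = 0x95D2 = 38354 decimal. In range U+0800–U+FFFF → 3-byte form: 1110xxxx 10xxxxxx 10xxxxxx.
Binary (16 bits): 1001010111010010.
Split 4+6+6: 1001 | 010111 | 010010.
Byte 1: 11101001 = 0xE9.
Byte 2: 10010111 = 0x97.
Byte 3: 10010010 = 0x92.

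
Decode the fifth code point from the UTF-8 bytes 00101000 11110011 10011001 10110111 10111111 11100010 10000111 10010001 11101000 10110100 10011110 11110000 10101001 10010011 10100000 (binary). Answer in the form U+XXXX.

U+294E0

Offset 0: leading byte 0x28 = 00101000 → 1-byte char #1 = 28.
Offset 1: leading byte 0xF3 = 11110011 → 4-byte char #2 = F3 99 B7 BF.
Offset 5: leading byte 0xE2 = 11100010 → 3-byte char #3 = E2 87 91.
Offset 8: leading byte 0xE8 = 11101000 → 3-byte char #4 = E8 B4 9E.
Offset 11: leading byte 0xF0 = 11110000 → 4-byte char #5 = F0 A9 93 A0.
Leading byte 0xF0 = 11110000 matches 11110xxx → 4-byte sequence.
Byte 1: 0xF0 = 11110000, payload 000 (3 bits).
Byte 2: 0xA9 = 10101001 (10xxxxxx ✓), payload 101001.
Byte 3: 0x93 = 10010011 (10xxxxxx ✓), payload 010011.
Byte 4: 0xA0 = 10100000 (10xxxxxx ✓), payload 100000.
Concatenate: 000101001010011100000 = 0x294E0 (21 bits → U+294E0).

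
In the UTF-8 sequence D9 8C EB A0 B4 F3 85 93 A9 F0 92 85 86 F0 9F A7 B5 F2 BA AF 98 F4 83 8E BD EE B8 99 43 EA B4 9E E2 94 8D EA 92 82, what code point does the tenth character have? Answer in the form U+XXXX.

Offset 0: leading byte 0xD9 = 11011001 → 2-byte char #1 = D9 8C.
Offset 2: leading byte 0xEB = 11101011 → 3-byte char #2 = EB A0 B4.
Offset 5: leading byte 0xF3 = 11110011 → 4-byte char #3 = F3 85 93 A9.
Offset 9: leading byte 0xF0 = 11110000 → 4-byte char #4 = F0 92 85 86.
Offset 13: leading byte 0xF0 = 11110000 → 4-byte char #5 = F0 9F A7 B5.
Offset 17: leading byte 0xF2 = 11110010 → 4-byte char #6 = F2 BA AF 98.
Offset 21: leading byte 0xF4 = 11110100 → 4-byte char #7 = F4 83 8E BD.
Offset 25: leading byte 0xEE = 11101110 → 3-byte char #8 = EE B8 99.
Offset 28: leading byte 0x43 = 01000011 → 1-byte char #9 = 43.
Offset 29: leading byte 0xEA = 11101010 → 3-byte char #10 = EA B4 9E.
Leading byte 0xEA = 11101010 matches 1110xxxx → 3-byte sequence.
Byte 1: 0xEA = 11101010, payload 1010 (4 bits).
Byte 2: 0xB4 = 10110100 (10xxxxxx ✓), payload 110100.
Byte 3: 0x9E = 10011110 (10xxxxxx ✓), payload 011110.
Concatenate: 1010110100011110 = 0xAD1E (16 bits → U+AD1E).

U+AD1E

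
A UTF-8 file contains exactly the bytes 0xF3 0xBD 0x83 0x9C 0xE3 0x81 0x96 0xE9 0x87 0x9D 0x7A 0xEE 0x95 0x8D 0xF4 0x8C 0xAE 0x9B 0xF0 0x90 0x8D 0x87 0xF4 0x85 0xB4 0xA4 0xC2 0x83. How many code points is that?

Byte at offset 0: 0xF3 = 11110011 → 4-byte char (#1). Advance 4.
Byte at offset 4: 0xE3 = 11100011 → 3-byte char (#2). Advance 3.
Byte at offset 7: 0xE9 = 11101001 → 3-byte char (#3). Advance 3.
Byte at offset 10: 0x7A = 01111010 → 1-byte char (#4). Advance 1.
Byte at offset 11: 0xEE = 11101110 → 3-byte char (#5). Advance 3.
Byte at offset 14: 0xF4 = 11110100 → 4-byte char (#6). Advance 4.
Byte at offset 18: 0xF0 = 11110000 → 4-byte char (#7). Advance 4.
Byte at offset 22: 0xF4 = 11110100 → 4-byte char (#8). Advance 4.
Byte at offset 26: 0xC2 = 11000010 → 2-byte char (#9). Advance 2.
Reached end at offset 28 after 9 code points.

9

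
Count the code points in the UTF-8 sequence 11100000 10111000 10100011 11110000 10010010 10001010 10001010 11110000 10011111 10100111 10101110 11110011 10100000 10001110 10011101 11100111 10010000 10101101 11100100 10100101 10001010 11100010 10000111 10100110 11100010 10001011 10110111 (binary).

Byte at offset 0: 0xE0 = 11100000 → 3-byte char (#1). Advance 3.
Byte at offset 3: 0xF0 = 11110000 → 4-byte char (#2). Advance 4.
Byte at offset 7: 0xF0 = 11110000 → 4-byte char (#3). Advance 4.
Byte at offset 11: 0xF3 = 11110011 → 4-byte char (#4). Advance 4.
Byte at offset 15: 0xE7 = 11100111 → 3-byte char (#5). Advance 3.
Byte at offset 18: 0xE4 = 11100100 → 3-byte char (#6). Advance 3.
Byte at offset 21: 0xE2 = 11100010 → 3-byte char (#7). Advance 3.
Byte at offset 24: 0xE2 = 11100010 → 3-byte char (#8). Advance 3.
Reached end at offset 27 after 8 code points.

8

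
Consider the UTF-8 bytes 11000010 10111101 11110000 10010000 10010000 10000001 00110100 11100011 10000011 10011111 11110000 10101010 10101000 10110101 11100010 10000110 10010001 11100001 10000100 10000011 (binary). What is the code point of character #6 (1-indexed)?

U+2191

Offset 0: leading byte 0xC2 = 11000010 → 2-byte char #1 = C2 BD.
Offset 2: leading byte 0xF0 = 11110000 → 4-byte char #2 = F0 90 90 81.
Offset 6: leading byte 0x34 = 00110100 → 1-byte char #3 = 34.
Offset 7: leading byte 0xE3 = 11100011 → 3-byte char #4 = E3 83 9F.
Offset 10: leading byte 0xF0 = 11110000 → 4-byte char #5 = F0 AA A8 B5.
Offset 14: leading byte 0xE2 = 11100010 → 3-byte char #6 = E2 86 91.
Leading byte 0xE2 = 11100010 matches 1110xxxx → 3-byte sequence.
Byte 1: 0xE2 = 11100010, payload 0010 (4 bits).
Byte 2: 0x86 = 10000110 (10xxxxxx ✓), payload 000110.
Byte 3: 0x91 = 10010001 (10xxxxxx ✓), payload 010001.
Concatenate: 0010000110010001 = 0x2191 (16 bits → U+2191).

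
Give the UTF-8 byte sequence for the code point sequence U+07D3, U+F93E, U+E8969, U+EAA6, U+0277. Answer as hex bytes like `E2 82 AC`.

DF 93 EF A4 BE F3 A8 A5 A9 EE AA A6 C9 B7

U+07D3: 2-byte form → DF 93.
U+F93E: 3-byte form → EF A4 BE.
U+E8969: 4-byte form → F3 A8 A5 A9.
U+EAA6: 3-byte form → EE AA A6.
U+0277: 2-byte form → C9 B7.
Concatenated (14 bytes): DF 93 EF A4 BE F3 A8 A5 A9 EE AA A6 C9 B7.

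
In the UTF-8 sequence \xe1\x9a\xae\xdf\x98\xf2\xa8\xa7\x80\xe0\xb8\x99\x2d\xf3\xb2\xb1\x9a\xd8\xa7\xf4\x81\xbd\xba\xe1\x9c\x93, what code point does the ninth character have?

U+1713

Offset 0: leading byte 0xE1 = 11100001 → 3-byte char #1 = E1 9A AE.
Offset 3: leading byte 0xDF = 11011111 → 2-byte char #2 = DF 98.
Offset 5: leading byte 0xF2 = 11110010 → 4-byte char #3 = F2 A8 A7 80.
Offset 9: leading byte 0xE0 = 11100000 → 3-byte char #4 = E0 B8 99.
Offset 12: leading byte 0x2D = 00101101 → 1-byte char #5 = 2D.
Offset 13: leading byte 0xF3 = 11110011 → 4-byte char #6 = F3 B2 B1 9A.
Offset 17: leading byte 0xD8 = 11011000 → 2-byte char #7 = D8 A7.
Offset 19: leading byte 0xF4 = 11110100 → 4-byte char #8 = F4 81 BD BA.
Offset 23: leading byte 0xE1 = 11100001 → 3-byte char #9 = E1 9C 93.
Leading byte 0xE1 = 11100001 matches 1110xxxx → 3-byte sequence.
Byte 1: 0xE1 = 11100001, payload 0001 (4 bits).
Byte 2: 0x9C = 10011100 (10xxxxxx ✓), payload 011100.
Byte 3: 0x93 = 10010011 (10xxxxxx ✓), payload 010011.
Concatenate: 0001011100010011 = 0x1713 (16 bits → U+1713).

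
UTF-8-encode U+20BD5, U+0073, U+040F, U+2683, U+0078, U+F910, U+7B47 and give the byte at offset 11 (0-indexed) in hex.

0xEF

U+20BD5 → 4-byte form F0 A0 AF 95 at offsets 0–3.
U+0073 → 1-byte form 73 at offsets 4–4.
U+040F → 2-byte form D0 8F at offsets 5–6.
U+2683 → 3-byte form E2 9A 83 at offsets 7–9.
U+0078 → 1-byte form 78 at offsets 10–10.
U+F910 → 3-byte form EF A4 90 at offsets 11–13.
Offset 11 falls in char 6's range; it's byte 1 of EF A4 90 = 0xEF.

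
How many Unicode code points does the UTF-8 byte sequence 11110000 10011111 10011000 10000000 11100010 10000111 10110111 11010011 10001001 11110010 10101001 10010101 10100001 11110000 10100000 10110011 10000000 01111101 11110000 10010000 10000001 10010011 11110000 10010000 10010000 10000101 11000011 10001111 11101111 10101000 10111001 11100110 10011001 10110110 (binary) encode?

Byte at offset 0: 0xF0 = 11110000 → 4-byte char (#1). Advance 4.
Byte at offset 4: 0xE2 = 11100010 → 3-byte char (#2). Advance 3.
Byte at offset 7: 0xD3 = 11010011 → 2-byte char (#3). Advance 2.
Byte at offset 9: 0xF2 = 11110010 → 4-byte char (#4). Advance 4.
Byte at offset 13: 0xF0 = 11110000 → 4-byte char (#5). Advance 4.
Byte at offset 17: 0x7D = 01111101 → 1-byte char (#6). Advance 1.
Byte at offset 18: 0xF0 = 11110000 → 4-byte char (#7). Advance 4.
Byte at offset 22: 0xF0 = 11110000 → 4-byte char (#8). Advance 4.
Byte at offset 26: 0xC3 = 11000011 → 2-byte char (#9). Advance 2.
Byte at offset 28: 0xEF = 11101111 → 3-byte char (#10). Advance 3.
Byte at offset 31: 0xE6 = 11100110 → 3-byte char (#11). Advance 3.
Reached end at offset 34 after 11 code points.

11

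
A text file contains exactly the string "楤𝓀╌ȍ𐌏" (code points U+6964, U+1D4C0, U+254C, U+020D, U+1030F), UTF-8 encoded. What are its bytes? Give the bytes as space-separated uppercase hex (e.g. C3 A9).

U+6964: 3-byte form → E6 A5 A4.
U+1D4C0: 4-byte form → F0 9D 93 80.
U+254C: 3-byte form → E2 95 8C.
U+020D: 2-byte form → C8 8D.
U+1030F: 4-byte form → F0 90 8C 8F.
Concatenated (16 bytes): E6 A5 A4 F0 9D 93 80 E2 95 8C C8 8D F0 90 8C 8F.

E6 A5 A4 F0 9D 93 80 E2 95 8C C8 8D F0 90 8C 8F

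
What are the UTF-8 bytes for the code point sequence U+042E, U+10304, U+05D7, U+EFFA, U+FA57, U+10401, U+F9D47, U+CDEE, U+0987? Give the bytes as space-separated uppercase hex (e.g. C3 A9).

U+042E: 2-byte form → D0 AE.
U+10304: 4-byte form → F0 90 8C 84.
U+05D7: 2-byte form → D7 97.
U+EFFA: 3-byte form → EE BF BA.
U+FA57: 3-byte form → EF A9 97.
U+10401: 4-byte form → F0 90 90 81.
U+F9D47: 4-byte form → F3 B9 B5 87.
U+CDEE: 3-byte form → EC B7 AE.
U+0987: 3-byte form → E0 A6 87.
Concatenated (28 bytes): D0 AE F0 90 8C 84 D7 97 EE BF BA EF A9 97 F0 90 90 81 F3 B9 B5 87 EC B7 AE E0 A6 87.

D0 AE F0 90 8C 84 D7 97 EE BF BA EF A9 97 F0 90 90 81 F3 B9 B5 87 EC B7 AE E0 A6 87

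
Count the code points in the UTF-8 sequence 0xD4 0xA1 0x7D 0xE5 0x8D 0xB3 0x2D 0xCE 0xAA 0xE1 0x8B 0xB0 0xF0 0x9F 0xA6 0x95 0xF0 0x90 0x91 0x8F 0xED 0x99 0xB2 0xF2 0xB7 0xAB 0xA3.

10

Byte at offset 0: 0xD4 = 11010100 → 2-byte char (#1). Advance 2.
Byte at offset 2: 0x7D = 01111101 → 1-byte char (#2). Advance 1.
Byte at offset 3: 0xE5 = 11100101 → 3-byte char (#3). Advance 3.
Byte at offset 6: 0x2D = 00101101 → 1-byte char (#4). Advance 1.
Byte at offset 7: 0xCE = 11001110 → 2-byte char (#5). Advance 2.
Byte at offset 9: 0xE1 = 11100001 → 3-byte char (#6). Advance 3.
Byte at offset 12: 0xF0 = 11110000 → 4-byte char (#7). Advance 4.
Byte at offset 16: 0xF0 = 11110000 → 4-byte char (#8). Advance 4.
Byte at offset 20: 0xED = 11101101 → 3-byte char (#9). Advance 3.
Byte at offset 23: 0xF2 = 11110010 → 4-byte char (#10). Advance 4.
Reached end at offset 27 after 10 code points.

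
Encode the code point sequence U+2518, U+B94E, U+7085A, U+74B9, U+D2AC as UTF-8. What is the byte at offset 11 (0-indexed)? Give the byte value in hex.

0x92

U+2518 → 3-byte form E2 94 98 at offsets 0–2.
U+B94E → 3-byte form EB A5 8E at offsets 3–5.
U+7085A → 4-byte form F1 B0 A1 9A at offsets 6–9.
U+74B9 → 3-byte form E7 92 B9 at offsets 10–12.
Offset 11 falls in char 4's range; it's byte 2 of E7 92 B9 = 0x92.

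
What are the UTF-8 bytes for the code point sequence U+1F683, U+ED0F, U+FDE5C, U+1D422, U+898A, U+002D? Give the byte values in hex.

F0 9F 9A 83 EE B4 8F F3 BD B9 9C F0 9D 90 A2 E8 A6 8A 2D

U+1F683: 4-byte form → F0 9F 9A 83.
U+ED0F: 3-byte form → EE B4 8F.
U+FDE5C: 4-byte form → F3 BD B9 9C.
U+1D422: 4-byte form → F0 9D 90 A2.
U+898A: 3-byte form → E8 A6 8A.
U+002D: 1-byte form → 2D.
Concatenated (19 bytes): F0 9F 9A 83 EE B4 8F F3 BD B9 9C F0 9D 90 A2 E8 A6 8A 2D.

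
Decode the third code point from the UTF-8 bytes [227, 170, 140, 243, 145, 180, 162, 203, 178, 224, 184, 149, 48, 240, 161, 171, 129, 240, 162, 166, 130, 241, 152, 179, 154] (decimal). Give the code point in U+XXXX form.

Offset 0: leading byte 0xE3 = 11100011 → 3-byte char #1 = E3 AA 8C.
Offset 3: leading byte 0xF3 = 11110011 → 4-byte char #2 = F3 91 B4 A2.
Offset 7: leading byte 0xCB = 11001011 → 2-byte char #3 = CB B2.
Leading byte 0xCB = 11001011 matches 110xxxxx → 2-byte sequence.
Byte 1: 0xCB = 11001011, payload 01011 (5 bits).
Byte 2: 0xB2 = 10110010 (10xxxxxx ✓), payload 110010.
Concatenate: 01011110010 = 0x2F2 (11 bits → U+02F2).

U+02F2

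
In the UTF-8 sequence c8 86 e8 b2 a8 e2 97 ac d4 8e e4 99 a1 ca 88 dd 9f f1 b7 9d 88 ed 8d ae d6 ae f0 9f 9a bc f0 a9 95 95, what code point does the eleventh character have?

Offset 0: leading byte 0xC8 = 11001000 → 2-byte char #1 = C8 86.
Offset 2: leading byte 0xE8 = 11101000 → 3-byte char #2 = E8 B2 A8.
Offset 5: leading byte 0xE2 = 11100010 → 3-byte char #3 = E2 97 AC.
Offset 8: leading byte 0xD4 = 11010100 → 2-byte char #4 = D4 8E.
Offset 10: leading byte 0xE4 = 11100100 → 3-byte char #5 = E4 99 A1.
Offset 13: leading byte 0xCA = 11001010 → 2-byte char #6 = CA 88.
Offset 15: leading byte 0xDD = 11011101 → 2-byte char #7 = DD 9F.
Offset 17: leading byte 0xF1 = 11110001 → 4-byte char #8 = F1 B7 9D 88.
Offset 21: leading byte 0xED = 11101101 → 3-byte char #9 = ED 8D AE.
Offset 24: leading byte 0xD6 = 11010110 → 2-byte char #10 = D6 AE.
Offset 26: leading byte 0xF0 = 11110000 → 4-byte char #11 = F0 9F 9A BC.
Leading byte 0xF0 = 11110000 matches 11110xxx → 4-byte sequence.
Byte 1: 0xF0 = 11110000, payload 000 (3 bits).
Byte 2: 0x9F = 10011111 (10xxxxxx ✓), payload 011111.
Byte 3: 0x9A = 10011010 (10xxxxxx ✓), payload 011010.
Byte 4: 0xBC = 10111100 (10xxxxxx ✓), payload 111100.
Concatenate: 000011111011010111100 = 0x1F6BC (21 bits → U+1F6BC).

U+1F6BC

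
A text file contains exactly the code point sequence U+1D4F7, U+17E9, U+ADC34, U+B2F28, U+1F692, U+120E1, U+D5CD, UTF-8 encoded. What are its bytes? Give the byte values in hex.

F0 9D 93 B7 E1 9F A9 F2 AD B0 B4 F2 B2 BC A8 F0 9F 9A 92 F0 92 83 A1 ED 97 8D

U+1D4F7: 4-byte form → F0 9D 93 B7.
U+17E9: 3-byte form → E1 9F A9.
U+ADC34: 4-byte form → F2 AD B0 B4.
U+B2F28: 4-byte form → F2 B2 BC A8.
U+1F692: 4-byte form → F0 9F 9A 92.
U+120E1: 4-byte form → F0 92 83 A1.
U+D5CD: 3-byte form → ED 97 8D.
Concatenated (26 bytes): F0 9D 93 B7 E1 9F A9 F2 AD B0 B4 F2 B2 BC A8 F0 9F 9A 92 F0 92 83 A1 ED 97 8D.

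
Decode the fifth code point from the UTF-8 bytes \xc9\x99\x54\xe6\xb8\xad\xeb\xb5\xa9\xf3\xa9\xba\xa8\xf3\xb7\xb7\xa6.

U+E9EA8

Offset 0: leading byte 0xC9 = 11001001 → 2-byte char #1 = C9 99.
Offset 2: leading byte 0x54 = 01010100 → 1-byte char #2 = 54.
Offset 3: leading byte 0xE6 = 11100110 → 3-byte char #3 = E6 B8 AD.
Offset 6: leading byte 0xEB = 11101011 → 3-byte char #4 = EB B5 A9.
Offset 9: leading byte 0xF3 = 11110011 → 4-byte char #5 = F3 A9 BA A8.
Leading byte 0xF3 = 11110011 matches 11110xxx → 4-byte sequence.
Byte 1: 0xF3 = 11110011, payload 011 (3 bits).
Byte 2: 0xA9 = 10101001 (10xxxxxx ✓), payload 101001.
Byte 3: 0xBA = 10111010 (10xxxxxx ✓), payload 111010.
Byte 4: 0xA8 = 10101000 (10xxxxxx ✓), payload 101000.
Concatenate: 011101001111010101000 = 0xE9EA8 (21 bits → U+E9EA8).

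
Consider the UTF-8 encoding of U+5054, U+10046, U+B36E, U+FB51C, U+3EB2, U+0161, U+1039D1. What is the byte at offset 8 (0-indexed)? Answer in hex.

0x8D

U+5054 → 3-byte form E5 81 94 at offsets 0–2.
U+10046 → 4-byte form F0 90 81 86 at offsets 3–6.
U+B36E → 3-byte form EB 8D AE at offsets 7–9.
Offset 8 falls in char 3's range; it's byte 2 of EB 8D AE = 0x8D.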